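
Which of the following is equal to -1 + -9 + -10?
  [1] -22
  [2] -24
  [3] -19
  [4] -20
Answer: 4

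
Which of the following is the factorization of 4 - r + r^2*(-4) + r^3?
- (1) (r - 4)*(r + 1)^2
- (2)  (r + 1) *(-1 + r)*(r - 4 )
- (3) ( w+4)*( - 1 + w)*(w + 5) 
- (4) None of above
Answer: 2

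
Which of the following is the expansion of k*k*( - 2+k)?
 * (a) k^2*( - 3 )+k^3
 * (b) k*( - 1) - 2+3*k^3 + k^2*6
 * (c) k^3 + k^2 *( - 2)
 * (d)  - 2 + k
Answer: c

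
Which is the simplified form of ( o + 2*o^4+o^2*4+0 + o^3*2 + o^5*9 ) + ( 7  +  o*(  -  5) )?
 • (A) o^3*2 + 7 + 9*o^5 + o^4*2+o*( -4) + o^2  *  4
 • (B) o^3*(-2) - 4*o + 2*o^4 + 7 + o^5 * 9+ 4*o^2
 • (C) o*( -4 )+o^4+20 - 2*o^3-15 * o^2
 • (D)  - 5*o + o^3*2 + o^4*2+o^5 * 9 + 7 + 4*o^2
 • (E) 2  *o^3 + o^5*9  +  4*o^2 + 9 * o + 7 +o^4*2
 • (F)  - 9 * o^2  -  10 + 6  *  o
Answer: A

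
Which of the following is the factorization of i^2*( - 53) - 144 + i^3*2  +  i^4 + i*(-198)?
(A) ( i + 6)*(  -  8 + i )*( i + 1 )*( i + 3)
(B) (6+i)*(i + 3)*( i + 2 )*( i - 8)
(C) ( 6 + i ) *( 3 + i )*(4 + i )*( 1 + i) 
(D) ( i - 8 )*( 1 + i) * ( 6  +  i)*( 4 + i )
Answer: A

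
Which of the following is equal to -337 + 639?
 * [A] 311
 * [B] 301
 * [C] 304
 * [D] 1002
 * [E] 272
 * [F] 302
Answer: F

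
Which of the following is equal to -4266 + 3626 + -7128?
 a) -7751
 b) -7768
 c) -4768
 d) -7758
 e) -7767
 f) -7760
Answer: b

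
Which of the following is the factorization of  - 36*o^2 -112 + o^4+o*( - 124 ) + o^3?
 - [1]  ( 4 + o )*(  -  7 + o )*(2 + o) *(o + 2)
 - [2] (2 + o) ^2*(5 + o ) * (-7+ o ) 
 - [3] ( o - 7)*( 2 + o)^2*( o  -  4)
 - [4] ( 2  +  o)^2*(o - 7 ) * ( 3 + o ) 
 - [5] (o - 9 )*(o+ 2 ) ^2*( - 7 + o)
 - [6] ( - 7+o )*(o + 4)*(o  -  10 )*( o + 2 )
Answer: 1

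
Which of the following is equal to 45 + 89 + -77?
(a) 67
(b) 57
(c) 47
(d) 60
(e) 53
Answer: b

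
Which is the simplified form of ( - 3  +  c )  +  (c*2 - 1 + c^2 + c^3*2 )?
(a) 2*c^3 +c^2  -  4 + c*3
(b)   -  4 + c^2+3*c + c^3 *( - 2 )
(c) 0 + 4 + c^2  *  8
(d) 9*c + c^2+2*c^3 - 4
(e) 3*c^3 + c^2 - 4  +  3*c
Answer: a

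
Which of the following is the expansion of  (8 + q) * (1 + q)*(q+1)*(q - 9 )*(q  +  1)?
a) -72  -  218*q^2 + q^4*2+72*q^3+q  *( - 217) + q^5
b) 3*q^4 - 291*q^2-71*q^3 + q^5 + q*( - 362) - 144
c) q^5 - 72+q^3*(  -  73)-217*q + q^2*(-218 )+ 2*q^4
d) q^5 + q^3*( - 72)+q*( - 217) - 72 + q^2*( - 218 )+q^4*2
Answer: d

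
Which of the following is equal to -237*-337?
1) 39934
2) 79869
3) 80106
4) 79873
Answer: 2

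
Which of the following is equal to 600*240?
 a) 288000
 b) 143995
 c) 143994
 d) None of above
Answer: d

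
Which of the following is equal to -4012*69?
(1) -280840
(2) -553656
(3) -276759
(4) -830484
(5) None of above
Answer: 5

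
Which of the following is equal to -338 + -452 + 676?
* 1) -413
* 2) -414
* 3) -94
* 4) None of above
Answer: 4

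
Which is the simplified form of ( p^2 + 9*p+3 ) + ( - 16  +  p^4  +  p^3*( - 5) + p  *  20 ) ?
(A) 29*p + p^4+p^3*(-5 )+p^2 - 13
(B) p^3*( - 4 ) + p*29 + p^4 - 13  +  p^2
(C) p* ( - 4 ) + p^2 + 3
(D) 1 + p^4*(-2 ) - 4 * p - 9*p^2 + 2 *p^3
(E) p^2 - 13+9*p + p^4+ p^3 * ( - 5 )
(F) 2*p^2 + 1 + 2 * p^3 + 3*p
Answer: A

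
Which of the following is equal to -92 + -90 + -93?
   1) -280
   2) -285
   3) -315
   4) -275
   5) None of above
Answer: 4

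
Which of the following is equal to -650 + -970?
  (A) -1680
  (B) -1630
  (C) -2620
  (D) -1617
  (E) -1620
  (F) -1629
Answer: E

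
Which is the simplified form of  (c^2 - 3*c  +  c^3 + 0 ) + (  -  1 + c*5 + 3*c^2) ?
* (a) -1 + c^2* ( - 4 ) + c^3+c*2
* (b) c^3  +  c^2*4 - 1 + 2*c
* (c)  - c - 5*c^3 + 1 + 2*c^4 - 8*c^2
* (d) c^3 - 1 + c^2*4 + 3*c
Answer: b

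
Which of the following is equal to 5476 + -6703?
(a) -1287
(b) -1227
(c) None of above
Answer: b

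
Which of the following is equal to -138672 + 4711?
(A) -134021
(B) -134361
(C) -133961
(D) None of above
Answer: C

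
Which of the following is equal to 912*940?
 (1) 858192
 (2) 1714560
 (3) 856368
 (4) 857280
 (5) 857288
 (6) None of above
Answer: 4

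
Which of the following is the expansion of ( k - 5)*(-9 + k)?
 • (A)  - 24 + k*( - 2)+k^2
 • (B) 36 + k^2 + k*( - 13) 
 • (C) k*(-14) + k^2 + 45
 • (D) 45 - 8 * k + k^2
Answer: C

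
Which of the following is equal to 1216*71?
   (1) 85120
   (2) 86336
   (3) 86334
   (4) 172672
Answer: 2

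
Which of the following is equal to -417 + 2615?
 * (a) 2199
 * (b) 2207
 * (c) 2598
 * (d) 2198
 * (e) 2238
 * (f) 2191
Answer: d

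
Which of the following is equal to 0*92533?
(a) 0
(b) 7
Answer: a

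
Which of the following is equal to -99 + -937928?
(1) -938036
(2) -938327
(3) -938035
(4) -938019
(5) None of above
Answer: 5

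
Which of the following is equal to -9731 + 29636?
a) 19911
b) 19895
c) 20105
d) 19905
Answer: d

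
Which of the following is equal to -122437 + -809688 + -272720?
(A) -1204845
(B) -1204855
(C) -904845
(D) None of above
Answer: A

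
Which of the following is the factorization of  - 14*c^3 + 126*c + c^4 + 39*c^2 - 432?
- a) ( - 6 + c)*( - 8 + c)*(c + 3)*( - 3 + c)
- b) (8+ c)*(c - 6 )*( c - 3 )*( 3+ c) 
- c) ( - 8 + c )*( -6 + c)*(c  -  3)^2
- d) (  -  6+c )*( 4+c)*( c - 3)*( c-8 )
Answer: a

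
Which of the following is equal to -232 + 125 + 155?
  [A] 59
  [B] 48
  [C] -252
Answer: B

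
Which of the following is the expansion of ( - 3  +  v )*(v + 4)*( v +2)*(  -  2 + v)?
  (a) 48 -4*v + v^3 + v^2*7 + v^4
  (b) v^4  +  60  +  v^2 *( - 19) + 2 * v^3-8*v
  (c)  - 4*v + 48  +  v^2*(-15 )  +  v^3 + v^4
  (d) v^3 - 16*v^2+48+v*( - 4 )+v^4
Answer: d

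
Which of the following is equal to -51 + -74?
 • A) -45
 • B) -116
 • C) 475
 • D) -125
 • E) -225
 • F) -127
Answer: D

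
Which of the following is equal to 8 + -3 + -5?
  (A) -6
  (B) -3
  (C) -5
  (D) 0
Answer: D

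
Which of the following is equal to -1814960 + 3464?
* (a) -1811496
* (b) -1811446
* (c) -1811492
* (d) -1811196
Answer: a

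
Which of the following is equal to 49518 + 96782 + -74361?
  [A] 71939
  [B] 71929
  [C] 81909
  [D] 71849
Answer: A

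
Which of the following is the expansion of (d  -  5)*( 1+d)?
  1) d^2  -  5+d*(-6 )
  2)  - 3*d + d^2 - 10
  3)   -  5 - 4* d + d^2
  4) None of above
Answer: 3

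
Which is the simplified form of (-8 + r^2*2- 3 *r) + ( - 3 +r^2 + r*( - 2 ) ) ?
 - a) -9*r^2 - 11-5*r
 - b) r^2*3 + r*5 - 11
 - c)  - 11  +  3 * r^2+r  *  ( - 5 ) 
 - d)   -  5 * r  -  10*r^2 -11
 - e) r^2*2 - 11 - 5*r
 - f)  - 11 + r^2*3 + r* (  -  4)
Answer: c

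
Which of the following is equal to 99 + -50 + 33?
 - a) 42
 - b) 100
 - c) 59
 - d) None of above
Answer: d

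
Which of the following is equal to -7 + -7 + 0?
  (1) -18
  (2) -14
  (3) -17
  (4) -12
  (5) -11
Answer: 2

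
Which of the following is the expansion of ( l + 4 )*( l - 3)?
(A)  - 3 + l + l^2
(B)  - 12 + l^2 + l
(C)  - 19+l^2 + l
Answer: B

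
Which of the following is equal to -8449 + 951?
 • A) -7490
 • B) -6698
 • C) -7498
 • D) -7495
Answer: C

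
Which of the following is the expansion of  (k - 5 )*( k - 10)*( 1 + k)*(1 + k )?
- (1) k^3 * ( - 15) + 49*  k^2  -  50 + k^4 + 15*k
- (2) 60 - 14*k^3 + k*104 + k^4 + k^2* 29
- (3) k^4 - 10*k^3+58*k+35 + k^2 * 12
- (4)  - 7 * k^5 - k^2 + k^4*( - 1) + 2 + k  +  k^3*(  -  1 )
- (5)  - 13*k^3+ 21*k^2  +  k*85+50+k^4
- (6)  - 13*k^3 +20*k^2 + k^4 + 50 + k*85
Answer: 5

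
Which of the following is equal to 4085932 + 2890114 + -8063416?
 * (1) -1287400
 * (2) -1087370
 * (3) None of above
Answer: 2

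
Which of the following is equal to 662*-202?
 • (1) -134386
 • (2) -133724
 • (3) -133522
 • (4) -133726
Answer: 2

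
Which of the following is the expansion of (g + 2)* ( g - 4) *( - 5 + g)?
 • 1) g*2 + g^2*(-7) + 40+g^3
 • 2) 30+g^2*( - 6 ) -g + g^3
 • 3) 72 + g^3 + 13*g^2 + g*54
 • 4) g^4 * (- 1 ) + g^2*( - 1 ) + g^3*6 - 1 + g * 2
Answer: 1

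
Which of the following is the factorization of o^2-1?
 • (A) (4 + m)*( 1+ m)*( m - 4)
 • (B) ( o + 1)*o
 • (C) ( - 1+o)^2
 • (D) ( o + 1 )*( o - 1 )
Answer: D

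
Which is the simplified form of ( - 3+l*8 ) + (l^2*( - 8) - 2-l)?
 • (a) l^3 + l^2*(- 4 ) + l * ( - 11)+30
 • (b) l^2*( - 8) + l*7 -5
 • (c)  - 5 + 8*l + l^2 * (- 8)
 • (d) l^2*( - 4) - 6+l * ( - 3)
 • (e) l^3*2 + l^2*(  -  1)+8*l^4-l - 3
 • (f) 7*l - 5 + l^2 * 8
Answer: b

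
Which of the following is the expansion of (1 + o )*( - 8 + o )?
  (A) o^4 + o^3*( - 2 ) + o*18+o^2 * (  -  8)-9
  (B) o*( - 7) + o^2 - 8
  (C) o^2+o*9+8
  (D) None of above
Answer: B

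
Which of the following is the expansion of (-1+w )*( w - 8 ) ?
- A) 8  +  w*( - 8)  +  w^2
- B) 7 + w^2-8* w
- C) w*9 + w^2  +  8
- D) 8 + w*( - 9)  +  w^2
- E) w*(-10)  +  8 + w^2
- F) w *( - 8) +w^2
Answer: D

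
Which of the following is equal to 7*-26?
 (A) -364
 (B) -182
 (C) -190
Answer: B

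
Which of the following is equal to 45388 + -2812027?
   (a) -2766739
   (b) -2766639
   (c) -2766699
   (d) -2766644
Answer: b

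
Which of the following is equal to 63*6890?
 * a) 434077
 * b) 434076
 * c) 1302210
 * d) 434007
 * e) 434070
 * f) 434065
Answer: e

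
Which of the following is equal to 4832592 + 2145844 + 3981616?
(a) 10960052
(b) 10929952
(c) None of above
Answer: a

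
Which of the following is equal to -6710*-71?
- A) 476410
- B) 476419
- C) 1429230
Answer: A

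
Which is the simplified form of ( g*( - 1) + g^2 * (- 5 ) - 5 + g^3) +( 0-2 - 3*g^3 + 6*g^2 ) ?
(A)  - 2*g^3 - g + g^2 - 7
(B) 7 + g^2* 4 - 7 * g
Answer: A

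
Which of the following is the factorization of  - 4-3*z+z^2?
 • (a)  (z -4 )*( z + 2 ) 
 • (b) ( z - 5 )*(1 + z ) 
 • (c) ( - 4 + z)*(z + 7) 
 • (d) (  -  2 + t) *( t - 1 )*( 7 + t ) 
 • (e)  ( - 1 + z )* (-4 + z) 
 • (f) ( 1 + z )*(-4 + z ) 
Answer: f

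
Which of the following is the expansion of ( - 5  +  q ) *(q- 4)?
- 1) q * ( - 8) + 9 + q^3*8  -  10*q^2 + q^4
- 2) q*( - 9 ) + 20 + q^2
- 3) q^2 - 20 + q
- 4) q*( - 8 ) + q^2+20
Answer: 2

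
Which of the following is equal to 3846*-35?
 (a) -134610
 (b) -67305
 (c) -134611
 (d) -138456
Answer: a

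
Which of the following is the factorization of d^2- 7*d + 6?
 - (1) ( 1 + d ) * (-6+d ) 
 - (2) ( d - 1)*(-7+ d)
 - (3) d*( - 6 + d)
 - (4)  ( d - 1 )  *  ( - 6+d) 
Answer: 4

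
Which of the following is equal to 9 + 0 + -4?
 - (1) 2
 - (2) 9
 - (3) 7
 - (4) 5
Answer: 4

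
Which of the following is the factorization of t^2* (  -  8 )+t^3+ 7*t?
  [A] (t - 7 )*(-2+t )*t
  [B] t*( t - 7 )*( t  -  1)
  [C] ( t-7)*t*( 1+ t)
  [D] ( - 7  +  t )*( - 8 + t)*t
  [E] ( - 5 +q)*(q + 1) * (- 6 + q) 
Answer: B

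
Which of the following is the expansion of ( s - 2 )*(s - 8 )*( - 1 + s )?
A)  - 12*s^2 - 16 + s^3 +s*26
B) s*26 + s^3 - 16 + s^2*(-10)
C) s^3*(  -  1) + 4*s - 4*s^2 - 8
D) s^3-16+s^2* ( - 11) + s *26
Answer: D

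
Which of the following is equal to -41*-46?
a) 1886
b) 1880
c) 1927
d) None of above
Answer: a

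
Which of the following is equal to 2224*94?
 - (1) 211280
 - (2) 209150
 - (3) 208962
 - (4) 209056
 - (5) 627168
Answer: 4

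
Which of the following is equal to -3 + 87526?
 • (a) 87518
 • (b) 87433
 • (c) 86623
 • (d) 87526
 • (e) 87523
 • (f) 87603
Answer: e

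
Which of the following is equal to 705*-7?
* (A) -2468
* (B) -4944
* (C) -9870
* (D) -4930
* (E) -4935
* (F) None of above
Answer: E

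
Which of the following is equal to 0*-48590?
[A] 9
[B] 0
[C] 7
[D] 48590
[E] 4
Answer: B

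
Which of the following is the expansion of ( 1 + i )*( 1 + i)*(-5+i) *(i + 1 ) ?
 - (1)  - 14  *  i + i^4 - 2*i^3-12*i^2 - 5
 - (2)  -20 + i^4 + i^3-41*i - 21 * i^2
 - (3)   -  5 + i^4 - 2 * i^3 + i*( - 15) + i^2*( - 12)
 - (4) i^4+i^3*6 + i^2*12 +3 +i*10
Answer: 1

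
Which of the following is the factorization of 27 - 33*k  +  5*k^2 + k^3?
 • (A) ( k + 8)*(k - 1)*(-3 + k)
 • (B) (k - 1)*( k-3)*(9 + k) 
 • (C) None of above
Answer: B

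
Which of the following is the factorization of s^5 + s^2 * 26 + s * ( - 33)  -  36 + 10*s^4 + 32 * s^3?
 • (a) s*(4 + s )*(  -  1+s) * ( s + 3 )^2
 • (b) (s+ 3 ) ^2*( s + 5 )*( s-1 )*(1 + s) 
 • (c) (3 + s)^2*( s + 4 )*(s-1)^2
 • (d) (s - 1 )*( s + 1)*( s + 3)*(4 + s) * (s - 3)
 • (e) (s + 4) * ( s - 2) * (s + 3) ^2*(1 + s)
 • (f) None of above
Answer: f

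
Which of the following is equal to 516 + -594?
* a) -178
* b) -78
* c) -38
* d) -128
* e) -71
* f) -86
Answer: b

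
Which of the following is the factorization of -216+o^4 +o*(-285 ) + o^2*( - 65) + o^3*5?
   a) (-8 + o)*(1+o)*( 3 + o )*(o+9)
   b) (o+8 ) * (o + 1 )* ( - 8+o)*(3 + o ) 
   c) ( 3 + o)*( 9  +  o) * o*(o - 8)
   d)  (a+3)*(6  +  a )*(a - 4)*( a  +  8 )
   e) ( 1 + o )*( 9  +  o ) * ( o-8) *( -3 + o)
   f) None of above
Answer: a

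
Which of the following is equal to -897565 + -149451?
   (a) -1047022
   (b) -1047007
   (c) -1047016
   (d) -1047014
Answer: c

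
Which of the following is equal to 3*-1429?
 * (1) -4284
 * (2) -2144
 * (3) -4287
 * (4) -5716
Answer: 3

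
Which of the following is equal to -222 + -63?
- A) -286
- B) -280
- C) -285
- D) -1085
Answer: C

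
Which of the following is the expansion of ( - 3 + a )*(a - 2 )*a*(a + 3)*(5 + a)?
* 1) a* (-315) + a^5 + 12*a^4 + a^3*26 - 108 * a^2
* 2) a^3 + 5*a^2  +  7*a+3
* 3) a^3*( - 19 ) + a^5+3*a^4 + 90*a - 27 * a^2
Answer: 3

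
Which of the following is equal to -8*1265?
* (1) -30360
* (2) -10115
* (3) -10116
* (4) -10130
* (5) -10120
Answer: 5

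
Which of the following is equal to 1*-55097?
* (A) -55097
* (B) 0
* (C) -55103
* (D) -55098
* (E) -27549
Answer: A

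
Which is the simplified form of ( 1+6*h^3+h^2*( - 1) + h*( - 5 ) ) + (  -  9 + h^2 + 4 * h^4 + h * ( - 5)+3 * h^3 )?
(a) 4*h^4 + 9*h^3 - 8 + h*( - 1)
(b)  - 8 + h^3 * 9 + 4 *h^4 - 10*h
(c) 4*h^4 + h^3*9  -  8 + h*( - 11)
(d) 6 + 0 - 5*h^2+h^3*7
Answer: b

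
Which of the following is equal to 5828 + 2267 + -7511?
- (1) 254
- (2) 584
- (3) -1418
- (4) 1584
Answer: 2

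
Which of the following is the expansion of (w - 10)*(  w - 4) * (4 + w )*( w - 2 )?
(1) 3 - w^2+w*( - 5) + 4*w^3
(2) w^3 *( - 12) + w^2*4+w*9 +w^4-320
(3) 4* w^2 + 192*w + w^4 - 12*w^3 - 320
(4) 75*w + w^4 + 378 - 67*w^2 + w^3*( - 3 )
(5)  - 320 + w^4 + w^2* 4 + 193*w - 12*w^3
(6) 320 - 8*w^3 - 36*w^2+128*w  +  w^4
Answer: 3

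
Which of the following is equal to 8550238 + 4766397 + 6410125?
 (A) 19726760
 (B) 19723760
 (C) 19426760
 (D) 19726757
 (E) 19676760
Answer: A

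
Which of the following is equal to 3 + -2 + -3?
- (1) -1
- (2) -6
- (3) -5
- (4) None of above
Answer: 4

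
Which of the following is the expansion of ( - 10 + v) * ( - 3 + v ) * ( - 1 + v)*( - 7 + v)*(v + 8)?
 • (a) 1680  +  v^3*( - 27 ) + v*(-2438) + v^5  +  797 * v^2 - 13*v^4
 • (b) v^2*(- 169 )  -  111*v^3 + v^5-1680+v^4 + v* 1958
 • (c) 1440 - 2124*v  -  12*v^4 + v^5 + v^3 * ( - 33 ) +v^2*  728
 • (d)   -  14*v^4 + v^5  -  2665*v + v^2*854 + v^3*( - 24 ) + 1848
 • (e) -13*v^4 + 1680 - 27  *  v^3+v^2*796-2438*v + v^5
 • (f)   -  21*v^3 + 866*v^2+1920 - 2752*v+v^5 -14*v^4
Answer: a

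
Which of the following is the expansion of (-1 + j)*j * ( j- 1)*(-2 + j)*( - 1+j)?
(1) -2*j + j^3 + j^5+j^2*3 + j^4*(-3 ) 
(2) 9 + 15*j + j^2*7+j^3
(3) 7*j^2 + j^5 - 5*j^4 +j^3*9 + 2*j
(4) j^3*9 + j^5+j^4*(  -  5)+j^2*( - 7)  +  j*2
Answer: 4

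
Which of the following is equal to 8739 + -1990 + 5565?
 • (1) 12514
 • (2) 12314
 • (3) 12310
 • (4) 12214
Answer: 2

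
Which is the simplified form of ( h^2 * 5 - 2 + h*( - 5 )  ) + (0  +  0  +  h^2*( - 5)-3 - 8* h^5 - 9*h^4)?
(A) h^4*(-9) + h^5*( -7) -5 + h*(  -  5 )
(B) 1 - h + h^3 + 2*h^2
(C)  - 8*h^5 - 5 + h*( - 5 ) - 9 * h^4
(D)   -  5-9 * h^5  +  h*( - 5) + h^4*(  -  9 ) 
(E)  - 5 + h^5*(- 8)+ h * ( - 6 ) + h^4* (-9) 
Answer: C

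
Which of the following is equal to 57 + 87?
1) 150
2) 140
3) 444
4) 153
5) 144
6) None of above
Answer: 5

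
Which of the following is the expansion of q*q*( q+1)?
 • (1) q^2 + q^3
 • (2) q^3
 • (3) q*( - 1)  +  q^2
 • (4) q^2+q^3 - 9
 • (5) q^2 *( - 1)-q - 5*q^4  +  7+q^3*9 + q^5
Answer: 1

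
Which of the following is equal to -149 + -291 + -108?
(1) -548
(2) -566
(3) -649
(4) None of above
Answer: 1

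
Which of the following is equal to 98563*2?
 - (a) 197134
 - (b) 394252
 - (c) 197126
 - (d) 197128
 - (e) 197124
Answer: c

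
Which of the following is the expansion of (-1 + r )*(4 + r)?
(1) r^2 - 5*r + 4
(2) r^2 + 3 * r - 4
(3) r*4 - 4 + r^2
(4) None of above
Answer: 2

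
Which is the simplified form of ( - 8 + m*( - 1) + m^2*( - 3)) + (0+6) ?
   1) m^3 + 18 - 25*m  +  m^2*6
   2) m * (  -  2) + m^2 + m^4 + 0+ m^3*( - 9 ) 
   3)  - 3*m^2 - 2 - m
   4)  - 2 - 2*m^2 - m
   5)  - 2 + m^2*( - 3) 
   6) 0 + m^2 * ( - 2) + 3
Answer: 3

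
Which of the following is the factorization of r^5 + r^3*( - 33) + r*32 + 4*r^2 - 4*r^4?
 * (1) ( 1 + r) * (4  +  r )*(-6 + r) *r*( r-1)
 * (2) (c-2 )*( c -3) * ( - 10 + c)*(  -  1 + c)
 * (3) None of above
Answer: 3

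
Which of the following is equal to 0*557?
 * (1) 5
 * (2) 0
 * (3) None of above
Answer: 2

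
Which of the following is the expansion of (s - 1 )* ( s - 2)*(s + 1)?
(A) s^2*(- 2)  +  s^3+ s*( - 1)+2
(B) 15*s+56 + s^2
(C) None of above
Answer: A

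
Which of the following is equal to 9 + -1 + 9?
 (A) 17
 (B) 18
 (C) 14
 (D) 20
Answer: A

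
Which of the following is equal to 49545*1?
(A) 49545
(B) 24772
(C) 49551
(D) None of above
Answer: A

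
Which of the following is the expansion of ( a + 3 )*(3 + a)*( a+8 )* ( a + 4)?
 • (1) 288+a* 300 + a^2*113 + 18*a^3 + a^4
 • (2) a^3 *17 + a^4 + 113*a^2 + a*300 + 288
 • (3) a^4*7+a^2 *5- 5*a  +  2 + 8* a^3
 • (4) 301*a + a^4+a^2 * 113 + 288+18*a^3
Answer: 1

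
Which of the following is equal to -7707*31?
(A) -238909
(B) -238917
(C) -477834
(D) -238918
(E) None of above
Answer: B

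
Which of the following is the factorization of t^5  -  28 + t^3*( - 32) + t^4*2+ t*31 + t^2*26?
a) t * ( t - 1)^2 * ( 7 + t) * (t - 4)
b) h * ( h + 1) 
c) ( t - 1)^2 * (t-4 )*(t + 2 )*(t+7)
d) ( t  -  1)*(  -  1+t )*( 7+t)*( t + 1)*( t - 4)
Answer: d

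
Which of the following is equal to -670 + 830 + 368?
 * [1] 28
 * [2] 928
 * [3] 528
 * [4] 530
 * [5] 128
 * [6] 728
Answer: 3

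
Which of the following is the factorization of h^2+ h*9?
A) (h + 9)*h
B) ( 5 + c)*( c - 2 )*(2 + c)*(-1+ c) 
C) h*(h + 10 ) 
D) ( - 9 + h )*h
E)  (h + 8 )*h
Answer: A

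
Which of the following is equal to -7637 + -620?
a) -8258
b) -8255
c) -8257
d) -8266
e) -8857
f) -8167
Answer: c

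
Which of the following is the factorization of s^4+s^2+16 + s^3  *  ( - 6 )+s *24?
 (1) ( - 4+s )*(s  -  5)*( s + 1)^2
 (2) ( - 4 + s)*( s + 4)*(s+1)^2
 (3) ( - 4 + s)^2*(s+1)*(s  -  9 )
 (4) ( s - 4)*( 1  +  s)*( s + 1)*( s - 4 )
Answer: 4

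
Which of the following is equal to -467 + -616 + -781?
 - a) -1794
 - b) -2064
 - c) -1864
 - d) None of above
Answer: c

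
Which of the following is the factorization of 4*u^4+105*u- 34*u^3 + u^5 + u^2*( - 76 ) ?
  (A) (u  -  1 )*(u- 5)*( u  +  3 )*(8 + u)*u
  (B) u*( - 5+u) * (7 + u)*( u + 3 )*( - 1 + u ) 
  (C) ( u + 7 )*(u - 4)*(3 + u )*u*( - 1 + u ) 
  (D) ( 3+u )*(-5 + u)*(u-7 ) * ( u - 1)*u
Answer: B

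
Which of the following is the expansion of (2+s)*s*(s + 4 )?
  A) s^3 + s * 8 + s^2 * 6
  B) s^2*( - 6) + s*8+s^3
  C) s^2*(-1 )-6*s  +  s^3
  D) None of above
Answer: A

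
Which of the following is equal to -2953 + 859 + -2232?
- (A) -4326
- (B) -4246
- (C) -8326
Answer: A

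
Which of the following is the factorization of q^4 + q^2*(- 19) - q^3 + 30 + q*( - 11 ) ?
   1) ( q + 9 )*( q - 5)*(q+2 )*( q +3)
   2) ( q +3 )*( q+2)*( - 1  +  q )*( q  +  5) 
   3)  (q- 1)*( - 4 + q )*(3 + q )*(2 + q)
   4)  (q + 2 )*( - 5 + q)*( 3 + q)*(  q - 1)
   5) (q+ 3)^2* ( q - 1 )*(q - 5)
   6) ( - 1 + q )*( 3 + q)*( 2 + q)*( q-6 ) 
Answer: 4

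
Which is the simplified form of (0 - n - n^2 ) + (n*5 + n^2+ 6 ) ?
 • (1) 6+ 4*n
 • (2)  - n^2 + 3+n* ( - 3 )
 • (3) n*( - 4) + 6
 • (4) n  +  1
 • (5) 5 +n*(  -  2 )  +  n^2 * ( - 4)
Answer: 1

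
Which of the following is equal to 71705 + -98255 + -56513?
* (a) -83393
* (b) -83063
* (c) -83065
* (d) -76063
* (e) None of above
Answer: b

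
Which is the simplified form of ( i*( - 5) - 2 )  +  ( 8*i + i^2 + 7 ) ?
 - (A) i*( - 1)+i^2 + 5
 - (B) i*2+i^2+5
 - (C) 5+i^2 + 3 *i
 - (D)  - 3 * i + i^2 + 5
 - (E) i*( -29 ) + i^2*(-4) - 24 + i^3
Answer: C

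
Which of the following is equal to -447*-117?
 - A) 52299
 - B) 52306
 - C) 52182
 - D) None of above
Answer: A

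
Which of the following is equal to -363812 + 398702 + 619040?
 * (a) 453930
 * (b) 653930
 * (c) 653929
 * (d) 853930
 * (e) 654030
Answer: b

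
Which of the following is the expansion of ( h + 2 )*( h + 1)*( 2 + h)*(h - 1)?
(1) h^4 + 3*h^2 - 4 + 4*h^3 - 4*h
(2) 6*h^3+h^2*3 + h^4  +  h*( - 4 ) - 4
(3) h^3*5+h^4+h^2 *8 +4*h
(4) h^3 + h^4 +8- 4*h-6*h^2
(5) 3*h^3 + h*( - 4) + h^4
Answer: 1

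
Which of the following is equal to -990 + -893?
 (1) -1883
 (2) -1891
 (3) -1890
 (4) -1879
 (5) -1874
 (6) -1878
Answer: 1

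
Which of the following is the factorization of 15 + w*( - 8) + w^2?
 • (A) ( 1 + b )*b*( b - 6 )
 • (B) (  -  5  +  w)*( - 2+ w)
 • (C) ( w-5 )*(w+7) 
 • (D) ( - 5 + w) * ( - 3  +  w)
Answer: D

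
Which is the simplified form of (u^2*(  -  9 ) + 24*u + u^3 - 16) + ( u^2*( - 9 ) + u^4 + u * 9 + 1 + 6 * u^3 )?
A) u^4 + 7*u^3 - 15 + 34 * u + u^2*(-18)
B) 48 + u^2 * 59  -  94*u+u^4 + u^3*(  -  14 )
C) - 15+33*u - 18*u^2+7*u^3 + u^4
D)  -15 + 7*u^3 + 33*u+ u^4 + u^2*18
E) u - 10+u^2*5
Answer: C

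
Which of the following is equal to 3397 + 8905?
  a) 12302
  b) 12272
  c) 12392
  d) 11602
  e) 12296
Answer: a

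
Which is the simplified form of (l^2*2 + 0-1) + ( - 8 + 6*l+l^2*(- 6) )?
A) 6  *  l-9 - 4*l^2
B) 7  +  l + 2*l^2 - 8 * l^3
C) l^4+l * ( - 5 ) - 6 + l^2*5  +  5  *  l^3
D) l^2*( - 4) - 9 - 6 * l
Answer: A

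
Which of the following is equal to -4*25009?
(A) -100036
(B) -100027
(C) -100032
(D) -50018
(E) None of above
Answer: A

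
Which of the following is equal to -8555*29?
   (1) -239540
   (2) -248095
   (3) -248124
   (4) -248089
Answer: 2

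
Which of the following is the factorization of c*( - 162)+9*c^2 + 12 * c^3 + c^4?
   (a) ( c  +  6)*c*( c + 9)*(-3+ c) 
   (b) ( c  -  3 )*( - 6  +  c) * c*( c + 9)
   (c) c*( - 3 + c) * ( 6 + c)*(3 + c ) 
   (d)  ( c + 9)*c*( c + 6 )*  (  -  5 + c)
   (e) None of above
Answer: a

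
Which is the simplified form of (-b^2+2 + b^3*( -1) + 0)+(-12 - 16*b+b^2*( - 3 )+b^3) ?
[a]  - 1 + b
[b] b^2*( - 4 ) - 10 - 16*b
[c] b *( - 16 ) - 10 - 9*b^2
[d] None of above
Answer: b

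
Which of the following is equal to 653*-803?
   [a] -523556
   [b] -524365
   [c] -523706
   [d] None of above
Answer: d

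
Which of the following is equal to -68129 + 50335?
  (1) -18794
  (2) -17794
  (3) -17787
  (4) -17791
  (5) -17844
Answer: 2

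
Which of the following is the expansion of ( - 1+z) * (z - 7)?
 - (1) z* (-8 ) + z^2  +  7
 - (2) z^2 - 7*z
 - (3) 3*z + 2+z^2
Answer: 1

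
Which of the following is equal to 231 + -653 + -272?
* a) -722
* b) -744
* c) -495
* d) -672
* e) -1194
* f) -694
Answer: f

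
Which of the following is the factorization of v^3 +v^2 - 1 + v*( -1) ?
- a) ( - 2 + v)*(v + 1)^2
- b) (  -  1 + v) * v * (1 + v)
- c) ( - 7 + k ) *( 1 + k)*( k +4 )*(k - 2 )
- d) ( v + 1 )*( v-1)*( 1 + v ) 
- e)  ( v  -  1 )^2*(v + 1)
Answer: d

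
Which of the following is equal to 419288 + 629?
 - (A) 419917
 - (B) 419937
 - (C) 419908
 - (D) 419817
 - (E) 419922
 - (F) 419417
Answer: A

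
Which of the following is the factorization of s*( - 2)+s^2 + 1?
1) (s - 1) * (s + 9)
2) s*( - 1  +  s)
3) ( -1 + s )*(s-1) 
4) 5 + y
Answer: 3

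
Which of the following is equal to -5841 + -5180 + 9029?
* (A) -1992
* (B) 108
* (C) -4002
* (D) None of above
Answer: A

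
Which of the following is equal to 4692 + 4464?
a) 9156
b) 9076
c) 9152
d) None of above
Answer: a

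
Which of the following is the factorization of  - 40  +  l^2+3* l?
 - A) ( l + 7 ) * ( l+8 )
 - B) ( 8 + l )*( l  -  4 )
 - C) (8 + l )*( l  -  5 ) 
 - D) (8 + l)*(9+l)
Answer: C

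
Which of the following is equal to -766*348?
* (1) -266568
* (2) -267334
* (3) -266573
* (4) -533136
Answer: 1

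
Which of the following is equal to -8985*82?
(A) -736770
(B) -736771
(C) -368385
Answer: A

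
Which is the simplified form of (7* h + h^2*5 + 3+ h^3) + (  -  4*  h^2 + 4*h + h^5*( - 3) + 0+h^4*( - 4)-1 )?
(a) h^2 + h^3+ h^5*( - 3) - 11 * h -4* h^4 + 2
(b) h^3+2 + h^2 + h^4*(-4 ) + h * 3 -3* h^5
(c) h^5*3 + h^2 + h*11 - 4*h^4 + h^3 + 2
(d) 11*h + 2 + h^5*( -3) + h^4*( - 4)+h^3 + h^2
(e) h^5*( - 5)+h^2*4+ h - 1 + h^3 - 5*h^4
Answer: d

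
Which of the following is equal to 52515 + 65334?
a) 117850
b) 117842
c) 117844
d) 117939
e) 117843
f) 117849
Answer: f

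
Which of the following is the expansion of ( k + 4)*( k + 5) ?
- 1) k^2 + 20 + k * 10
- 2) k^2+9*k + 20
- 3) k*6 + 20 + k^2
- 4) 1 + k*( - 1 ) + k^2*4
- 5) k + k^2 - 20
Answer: 2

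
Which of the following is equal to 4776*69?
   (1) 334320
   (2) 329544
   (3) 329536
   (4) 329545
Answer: 2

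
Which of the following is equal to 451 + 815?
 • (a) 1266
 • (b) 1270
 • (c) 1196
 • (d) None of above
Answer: a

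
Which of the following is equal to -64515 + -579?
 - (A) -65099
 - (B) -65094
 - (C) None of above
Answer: B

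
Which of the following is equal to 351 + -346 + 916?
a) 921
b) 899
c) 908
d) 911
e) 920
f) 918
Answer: a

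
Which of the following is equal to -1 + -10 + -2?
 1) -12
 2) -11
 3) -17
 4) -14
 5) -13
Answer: 5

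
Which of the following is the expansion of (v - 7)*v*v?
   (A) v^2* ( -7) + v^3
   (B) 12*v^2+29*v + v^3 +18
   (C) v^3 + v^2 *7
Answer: A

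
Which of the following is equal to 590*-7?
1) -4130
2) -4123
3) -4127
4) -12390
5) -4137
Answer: 1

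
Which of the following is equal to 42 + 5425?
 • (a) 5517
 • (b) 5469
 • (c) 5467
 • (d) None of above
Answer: c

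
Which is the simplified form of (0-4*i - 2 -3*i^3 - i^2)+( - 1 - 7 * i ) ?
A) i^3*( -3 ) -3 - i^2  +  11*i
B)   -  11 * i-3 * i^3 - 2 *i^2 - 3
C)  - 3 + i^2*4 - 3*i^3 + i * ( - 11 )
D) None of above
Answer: D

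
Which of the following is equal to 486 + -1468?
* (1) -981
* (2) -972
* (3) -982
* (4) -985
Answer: 3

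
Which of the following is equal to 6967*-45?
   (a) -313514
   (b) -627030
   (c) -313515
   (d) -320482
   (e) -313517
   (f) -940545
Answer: c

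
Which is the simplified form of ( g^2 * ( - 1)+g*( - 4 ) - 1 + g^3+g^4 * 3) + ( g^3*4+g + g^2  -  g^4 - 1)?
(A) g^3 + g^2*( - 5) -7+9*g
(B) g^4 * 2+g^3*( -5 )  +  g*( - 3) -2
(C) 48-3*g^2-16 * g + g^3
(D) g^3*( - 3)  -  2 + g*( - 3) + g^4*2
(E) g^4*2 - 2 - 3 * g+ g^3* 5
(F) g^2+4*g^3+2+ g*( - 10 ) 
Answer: E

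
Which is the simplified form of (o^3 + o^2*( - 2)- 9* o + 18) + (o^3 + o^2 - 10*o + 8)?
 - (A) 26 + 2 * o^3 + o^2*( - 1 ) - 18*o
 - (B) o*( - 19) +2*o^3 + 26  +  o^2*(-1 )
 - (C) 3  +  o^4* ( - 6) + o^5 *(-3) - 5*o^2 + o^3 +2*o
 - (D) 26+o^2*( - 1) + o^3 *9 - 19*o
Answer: B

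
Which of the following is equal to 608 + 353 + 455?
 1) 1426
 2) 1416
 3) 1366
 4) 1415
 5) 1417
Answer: 2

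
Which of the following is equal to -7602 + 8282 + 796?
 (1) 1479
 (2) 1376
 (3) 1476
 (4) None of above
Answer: 3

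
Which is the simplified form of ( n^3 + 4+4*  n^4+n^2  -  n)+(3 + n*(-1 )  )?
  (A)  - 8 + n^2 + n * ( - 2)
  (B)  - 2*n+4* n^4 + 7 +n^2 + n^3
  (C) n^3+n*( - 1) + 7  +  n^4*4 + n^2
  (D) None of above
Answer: B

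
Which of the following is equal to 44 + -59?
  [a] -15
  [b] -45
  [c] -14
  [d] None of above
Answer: a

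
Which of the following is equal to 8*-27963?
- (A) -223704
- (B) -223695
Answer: A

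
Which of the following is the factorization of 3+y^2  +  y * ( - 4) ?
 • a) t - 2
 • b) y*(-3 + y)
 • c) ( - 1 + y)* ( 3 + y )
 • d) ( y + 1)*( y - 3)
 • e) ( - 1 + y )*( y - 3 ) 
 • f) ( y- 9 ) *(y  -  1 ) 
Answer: e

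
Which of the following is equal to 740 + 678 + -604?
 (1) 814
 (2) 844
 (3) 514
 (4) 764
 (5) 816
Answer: 1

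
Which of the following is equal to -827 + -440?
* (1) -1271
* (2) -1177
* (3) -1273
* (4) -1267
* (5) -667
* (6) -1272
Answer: 4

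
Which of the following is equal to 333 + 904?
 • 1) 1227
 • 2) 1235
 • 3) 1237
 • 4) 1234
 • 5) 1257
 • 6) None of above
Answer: 3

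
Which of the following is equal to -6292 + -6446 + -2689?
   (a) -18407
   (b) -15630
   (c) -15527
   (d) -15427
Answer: d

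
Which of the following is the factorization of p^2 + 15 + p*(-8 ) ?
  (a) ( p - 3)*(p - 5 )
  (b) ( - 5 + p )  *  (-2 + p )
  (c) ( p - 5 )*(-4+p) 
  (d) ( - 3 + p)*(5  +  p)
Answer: a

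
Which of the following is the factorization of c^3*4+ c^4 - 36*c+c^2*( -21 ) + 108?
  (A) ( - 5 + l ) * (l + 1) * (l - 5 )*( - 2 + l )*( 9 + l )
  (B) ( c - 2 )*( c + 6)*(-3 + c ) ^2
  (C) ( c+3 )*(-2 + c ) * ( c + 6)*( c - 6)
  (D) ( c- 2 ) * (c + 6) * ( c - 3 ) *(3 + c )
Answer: D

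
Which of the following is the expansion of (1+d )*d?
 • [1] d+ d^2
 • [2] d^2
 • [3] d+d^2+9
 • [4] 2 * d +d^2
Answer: 1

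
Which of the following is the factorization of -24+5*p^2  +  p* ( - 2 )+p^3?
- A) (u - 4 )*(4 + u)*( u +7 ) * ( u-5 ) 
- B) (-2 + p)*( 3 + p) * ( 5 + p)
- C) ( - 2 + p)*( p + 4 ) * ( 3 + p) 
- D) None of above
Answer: C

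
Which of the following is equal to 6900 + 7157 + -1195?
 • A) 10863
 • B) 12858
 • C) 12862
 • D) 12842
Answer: C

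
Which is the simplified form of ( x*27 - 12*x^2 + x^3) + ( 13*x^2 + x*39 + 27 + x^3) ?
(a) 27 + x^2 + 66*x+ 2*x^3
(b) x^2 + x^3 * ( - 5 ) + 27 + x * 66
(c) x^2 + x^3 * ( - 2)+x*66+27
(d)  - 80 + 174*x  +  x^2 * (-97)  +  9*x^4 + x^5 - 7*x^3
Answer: a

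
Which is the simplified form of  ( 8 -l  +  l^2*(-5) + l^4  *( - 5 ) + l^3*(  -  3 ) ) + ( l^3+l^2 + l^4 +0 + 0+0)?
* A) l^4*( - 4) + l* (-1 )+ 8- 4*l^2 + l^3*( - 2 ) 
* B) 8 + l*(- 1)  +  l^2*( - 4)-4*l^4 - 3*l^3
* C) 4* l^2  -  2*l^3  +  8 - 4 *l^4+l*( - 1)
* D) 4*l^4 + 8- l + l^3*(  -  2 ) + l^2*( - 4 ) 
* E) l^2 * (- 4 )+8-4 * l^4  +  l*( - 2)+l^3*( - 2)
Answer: A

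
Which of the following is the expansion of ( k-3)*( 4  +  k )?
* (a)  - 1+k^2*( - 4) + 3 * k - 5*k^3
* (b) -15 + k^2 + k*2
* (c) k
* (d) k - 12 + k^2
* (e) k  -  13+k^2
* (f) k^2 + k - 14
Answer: d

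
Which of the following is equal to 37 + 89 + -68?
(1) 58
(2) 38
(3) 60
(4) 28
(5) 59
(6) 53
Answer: 1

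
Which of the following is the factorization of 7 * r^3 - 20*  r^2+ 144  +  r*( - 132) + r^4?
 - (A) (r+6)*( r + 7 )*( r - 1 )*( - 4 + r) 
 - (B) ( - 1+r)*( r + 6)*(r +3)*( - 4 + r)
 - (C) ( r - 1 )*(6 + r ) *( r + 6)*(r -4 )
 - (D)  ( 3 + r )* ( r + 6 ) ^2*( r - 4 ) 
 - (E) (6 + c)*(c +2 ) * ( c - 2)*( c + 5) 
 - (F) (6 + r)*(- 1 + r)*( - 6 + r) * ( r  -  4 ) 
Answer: C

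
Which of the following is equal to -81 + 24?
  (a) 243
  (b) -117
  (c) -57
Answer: c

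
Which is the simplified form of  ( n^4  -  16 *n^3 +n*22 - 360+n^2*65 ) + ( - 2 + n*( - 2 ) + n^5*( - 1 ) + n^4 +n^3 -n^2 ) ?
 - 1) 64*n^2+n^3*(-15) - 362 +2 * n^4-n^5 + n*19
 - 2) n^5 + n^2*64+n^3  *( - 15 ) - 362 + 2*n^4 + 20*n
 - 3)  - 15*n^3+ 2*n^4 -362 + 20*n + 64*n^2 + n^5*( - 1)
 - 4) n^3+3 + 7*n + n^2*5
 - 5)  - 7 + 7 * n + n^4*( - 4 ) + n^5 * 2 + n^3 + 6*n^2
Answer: 3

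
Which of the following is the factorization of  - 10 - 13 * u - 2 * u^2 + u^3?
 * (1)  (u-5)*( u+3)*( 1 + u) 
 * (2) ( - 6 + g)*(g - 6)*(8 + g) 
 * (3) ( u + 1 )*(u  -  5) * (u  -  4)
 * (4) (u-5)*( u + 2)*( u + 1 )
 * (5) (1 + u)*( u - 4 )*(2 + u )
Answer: 4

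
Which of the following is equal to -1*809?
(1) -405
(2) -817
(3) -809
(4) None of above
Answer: 3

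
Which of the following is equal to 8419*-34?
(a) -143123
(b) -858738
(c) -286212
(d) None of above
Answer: d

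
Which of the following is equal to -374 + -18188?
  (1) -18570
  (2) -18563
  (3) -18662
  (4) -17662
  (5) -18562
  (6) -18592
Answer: 5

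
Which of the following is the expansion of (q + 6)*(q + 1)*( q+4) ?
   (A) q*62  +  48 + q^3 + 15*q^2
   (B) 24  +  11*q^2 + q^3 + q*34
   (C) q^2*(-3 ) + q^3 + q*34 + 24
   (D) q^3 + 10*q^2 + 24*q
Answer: B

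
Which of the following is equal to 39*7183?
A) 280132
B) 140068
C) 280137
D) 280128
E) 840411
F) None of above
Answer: C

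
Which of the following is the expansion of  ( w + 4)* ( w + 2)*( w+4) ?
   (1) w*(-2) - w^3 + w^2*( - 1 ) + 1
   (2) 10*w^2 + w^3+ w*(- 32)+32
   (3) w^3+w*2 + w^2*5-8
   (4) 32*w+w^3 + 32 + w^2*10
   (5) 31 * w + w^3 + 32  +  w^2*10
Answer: 4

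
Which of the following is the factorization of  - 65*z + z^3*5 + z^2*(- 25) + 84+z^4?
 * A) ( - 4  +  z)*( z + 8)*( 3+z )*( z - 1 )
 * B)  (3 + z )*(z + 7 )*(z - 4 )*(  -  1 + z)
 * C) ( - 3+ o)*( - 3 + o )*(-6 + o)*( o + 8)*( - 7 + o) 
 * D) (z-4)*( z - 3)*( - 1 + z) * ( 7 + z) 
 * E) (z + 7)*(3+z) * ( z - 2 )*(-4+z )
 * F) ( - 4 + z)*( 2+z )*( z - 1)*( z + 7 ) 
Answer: B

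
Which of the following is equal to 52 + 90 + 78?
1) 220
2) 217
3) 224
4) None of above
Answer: 1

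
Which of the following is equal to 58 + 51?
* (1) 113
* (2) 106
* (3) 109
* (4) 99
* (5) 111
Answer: 3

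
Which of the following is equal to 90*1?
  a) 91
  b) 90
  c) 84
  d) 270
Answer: b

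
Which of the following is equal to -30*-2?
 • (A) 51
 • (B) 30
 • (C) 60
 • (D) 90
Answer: C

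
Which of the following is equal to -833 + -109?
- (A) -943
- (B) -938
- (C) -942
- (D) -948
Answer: C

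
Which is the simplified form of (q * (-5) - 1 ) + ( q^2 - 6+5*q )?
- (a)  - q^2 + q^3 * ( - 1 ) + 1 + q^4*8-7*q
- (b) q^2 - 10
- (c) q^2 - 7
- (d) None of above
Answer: c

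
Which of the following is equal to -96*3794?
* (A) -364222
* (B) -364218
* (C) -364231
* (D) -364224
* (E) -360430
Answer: D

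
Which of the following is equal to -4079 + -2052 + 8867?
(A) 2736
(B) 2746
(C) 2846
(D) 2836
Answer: A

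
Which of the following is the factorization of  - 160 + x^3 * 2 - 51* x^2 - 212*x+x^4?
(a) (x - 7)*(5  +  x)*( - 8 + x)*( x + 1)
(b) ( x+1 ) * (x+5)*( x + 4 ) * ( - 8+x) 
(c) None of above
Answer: b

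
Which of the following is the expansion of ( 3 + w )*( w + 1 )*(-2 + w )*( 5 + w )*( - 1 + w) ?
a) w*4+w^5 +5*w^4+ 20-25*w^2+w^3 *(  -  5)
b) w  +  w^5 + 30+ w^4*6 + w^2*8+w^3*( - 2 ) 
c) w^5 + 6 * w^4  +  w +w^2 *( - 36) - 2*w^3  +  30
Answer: c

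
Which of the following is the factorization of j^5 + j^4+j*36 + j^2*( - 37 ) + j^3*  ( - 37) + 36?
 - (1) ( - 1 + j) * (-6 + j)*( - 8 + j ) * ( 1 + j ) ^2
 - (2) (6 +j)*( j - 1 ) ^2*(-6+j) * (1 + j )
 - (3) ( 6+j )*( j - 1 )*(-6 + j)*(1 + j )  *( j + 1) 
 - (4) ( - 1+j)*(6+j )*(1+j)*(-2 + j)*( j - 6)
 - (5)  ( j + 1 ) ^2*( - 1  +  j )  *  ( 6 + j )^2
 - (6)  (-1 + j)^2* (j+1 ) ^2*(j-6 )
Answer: 3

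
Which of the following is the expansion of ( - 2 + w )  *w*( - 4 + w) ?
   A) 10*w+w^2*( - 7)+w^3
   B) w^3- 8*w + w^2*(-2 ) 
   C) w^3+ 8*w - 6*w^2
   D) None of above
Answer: C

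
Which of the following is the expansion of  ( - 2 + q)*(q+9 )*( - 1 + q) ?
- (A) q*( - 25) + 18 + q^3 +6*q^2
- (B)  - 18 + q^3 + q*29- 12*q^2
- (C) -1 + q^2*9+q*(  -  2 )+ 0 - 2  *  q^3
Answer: A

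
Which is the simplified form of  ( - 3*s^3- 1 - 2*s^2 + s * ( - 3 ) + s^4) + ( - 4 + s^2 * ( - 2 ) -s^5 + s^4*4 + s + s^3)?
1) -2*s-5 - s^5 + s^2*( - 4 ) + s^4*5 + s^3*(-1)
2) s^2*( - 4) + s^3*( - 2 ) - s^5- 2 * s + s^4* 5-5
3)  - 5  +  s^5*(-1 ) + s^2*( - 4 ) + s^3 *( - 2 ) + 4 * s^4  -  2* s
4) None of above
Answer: 2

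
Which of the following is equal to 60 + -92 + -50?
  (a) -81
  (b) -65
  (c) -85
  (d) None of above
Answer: d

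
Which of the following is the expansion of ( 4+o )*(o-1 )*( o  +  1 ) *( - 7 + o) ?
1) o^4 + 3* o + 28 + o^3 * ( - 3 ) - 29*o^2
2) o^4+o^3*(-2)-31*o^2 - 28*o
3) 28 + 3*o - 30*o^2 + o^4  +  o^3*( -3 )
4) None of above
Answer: 1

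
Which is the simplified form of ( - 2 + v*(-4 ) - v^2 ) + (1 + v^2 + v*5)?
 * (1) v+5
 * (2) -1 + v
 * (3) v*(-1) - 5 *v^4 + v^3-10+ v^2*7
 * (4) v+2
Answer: 2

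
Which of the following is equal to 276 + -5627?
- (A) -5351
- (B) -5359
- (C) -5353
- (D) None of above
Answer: A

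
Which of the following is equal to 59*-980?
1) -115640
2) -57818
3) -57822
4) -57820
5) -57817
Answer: 4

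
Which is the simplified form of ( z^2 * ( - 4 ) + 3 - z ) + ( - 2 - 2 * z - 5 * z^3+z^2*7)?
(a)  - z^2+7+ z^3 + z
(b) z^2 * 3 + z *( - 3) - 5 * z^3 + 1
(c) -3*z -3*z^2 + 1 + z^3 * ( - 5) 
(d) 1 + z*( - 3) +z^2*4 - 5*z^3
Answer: b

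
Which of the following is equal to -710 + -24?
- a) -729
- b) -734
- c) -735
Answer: b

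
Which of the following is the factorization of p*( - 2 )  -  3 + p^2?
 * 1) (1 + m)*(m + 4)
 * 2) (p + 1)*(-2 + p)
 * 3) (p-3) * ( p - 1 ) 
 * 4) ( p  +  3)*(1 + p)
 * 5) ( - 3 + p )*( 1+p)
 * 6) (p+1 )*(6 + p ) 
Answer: 5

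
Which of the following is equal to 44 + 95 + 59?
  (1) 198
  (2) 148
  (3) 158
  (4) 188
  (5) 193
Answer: 1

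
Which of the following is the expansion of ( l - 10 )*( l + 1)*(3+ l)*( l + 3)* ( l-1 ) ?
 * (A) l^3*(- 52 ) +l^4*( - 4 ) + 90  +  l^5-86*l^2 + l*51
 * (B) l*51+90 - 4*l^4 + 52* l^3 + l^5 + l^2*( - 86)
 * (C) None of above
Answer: A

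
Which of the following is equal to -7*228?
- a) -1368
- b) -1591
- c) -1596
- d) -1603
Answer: c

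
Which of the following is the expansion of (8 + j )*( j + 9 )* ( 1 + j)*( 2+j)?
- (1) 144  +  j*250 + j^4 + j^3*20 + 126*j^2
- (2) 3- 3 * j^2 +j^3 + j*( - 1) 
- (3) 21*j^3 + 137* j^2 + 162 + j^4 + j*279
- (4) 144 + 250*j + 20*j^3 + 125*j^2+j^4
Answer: 4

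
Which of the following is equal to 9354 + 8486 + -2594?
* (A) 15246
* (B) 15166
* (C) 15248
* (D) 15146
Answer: A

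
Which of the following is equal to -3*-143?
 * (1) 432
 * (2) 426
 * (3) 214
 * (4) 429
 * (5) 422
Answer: 4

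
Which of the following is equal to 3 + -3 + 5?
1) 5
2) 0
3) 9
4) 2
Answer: 1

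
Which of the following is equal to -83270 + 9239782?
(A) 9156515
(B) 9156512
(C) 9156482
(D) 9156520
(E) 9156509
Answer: B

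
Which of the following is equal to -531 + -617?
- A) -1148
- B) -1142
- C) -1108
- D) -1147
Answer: A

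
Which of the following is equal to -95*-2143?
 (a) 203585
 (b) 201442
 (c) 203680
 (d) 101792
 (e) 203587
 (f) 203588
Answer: a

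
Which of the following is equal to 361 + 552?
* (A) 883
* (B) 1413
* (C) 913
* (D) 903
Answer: C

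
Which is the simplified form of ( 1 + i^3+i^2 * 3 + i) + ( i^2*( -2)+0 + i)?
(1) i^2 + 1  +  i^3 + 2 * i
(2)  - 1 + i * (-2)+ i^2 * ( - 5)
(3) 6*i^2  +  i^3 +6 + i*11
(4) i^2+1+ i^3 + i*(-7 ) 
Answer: 1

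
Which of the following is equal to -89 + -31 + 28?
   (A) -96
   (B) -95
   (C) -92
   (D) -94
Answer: C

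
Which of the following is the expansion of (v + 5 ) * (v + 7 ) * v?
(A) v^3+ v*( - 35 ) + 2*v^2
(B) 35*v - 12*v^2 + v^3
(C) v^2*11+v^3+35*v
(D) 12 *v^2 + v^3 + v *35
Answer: D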